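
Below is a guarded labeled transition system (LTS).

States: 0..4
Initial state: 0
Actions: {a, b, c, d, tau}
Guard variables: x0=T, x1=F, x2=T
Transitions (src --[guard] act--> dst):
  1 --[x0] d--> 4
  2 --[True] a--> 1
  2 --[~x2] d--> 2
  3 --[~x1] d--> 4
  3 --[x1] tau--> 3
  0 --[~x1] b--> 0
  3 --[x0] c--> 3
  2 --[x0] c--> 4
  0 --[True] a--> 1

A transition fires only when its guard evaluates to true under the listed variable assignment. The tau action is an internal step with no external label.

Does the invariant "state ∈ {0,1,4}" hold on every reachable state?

Inv-set: {0,1,4}
Reach set: {0,1,4}
  0: ok
  1: ok
  4: ok

Answer: INVARIANT HOLDS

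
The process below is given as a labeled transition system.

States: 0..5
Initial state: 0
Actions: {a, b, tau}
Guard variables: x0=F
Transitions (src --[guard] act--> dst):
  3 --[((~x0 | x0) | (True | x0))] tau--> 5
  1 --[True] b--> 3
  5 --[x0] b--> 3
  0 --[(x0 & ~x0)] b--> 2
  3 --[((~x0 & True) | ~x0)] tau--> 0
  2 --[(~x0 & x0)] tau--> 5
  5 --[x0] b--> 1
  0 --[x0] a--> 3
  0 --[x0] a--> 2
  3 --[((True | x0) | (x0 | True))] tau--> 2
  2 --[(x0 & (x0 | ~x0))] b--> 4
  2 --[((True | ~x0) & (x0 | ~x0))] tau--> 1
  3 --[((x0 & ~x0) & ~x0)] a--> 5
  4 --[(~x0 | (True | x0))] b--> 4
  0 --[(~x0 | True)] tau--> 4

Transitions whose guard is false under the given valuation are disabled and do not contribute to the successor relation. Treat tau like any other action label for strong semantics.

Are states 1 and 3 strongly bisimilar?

Answer: NOT BISIMILAR

Trace:
Bisimulation quotient by refinement:
  π0 = {{0,1,2,3,4,5}}
  π1 = {{0,2,3},{1,4},{5}}
  π2 = {{0,2},{1},{3},{4},{5}}
  π3 = {{0},{1},{2},{3},{4},{5}}
stable after 4 split(s): 6 block(s)
[1]={1}  [3]={3}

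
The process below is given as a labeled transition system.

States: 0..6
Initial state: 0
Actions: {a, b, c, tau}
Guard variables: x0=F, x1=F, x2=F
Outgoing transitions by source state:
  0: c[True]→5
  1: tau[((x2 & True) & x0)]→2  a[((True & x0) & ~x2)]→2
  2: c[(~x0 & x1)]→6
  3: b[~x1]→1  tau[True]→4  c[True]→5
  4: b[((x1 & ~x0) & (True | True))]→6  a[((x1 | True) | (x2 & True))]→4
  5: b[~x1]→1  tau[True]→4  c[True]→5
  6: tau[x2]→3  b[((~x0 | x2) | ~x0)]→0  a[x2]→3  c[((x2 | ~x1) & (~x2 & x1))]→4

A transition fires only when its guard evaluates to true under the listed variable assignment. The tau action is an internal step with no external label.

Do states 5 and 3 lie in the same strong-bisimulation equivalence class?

Refine partition for ~:
  π0 = {{0,1,2,3,4,5,6}}
  π1 = {{0},{1,2},{3,5},{4},{6}}
stable after 2 split(s): 5 block(s)
class of 5: {3,5}; class of 3: {3,5}

Answer: BISIMILAR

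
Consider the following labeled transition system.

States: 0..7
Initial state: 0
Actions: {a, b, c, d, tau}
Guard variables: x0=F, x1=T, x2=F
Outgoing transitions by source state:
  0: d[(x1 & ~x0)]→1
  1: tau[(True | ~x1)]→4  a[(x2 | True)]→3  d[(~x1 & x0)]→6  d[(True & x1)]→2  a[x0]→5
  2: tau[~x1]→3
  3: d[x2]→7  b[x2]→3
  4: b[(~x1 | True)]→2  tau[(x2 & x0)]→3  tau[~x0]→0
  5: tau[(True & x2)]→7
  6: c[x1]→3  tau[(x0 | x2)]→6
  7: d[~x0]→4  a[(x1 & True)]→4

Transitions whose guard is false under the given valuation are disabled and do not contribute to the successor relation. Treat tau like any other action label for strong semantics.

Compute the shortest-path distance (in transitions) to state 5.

Answer: UNREACHABLE

Working:
BFS to 5:
  Layer 0: {0}
  Layer 1: {1}
  Layer 2: {2,3,4}
5 never appears.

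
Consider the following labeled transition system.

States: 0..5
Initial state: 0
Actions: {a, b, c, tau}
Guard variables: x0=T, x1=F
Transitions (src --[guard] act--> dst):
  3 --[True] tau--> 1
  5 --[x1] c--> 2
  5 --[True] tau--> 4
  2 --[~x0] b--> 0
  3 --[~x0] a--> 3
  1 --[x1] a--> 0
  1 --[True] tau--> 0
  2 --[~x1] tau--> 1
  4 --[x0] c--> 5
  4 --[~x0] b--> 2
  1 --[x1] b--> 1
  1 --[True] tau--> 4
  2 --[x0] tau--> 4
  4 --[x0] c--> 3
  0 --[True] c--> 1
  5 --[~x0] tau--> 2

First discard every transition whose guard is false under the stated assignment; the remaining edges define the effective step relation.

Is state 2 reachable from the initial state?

9 transition(s) survive guard evaluation.
L0 = {0}
L1 = {1}  cumulative {0,1}
L2 = {4}  cumulative {0,1,4}
L3 = {3,5}  cumulative {0,1,3,4,5}
Reachable = {0,1,3,4,5}

Answer: UNREACHABLE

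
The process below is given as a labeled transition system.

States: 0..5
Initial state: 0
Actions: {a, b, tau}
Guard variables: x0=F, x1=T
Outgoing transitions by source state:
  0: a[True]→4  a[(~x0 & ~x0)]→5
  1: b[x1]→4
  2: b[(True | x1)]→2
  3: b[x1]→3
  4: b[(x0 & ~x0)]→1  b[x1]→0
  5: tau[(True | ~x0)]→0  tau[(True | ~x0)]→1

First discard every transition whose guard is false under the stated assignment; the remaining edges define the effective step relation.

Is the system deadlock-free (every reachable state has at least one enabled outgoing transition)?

Answer: DEADLOCK-FREE

Working:
R = {0,1,4,5}
  0: a→4  a→5  [2 out]
  1: b→4  [1 out]
  4: b→0  [1 out]
  5: tau→0  tau→1  [2 out]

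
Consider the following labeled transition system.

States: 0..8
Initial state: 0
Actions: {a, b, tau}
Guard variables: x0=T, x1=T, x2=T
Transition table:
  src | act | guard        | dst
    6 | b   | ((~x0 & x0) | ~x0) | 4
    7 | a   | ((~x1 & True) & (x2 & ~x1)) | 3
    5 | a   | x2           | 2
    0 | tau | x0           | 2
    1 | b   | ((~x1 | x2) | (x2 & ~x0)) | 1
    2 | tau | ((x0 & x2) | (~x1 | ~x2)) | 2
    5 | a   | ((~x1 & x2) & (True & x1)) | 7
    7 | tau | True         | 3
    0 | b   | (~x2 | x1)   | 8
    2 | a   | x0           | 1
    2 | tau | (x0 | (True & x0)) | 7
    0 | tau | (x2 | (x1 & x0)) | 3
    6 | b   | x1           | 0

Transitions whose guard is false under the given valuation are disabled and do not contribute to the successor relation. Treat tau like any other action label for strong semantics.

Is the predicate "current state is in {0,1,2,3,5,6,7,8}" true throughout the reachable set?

Answer: INVARIANT HOLDS

Analysis:
Inv-set: {0,1,2,3,5,6,7,8}
R = {0,1,2,3,7,8}
  0: ok
  1: ok
  2: ok
  3: ok
  7: ok
  8: ok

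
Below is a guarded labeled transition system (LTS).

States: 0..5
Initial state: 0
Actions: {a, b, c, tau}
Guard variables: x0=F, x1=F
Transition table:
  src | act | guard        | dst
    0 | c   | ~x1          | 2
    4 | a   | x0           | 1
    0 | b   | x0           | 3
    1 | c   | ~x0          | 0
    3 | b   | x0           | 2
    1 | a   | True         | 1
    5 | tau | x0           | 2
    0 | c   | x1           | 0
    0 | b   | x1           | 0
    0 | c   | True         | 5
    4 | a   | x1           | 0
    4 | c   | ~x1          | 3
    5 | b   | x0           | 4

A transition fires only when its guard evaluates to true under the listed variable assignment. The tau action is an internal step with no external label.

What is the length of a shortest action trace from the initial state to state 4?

Layered search for 4:
  Layer 0: {0}
  Layer 1: {2,5}
4 never appears.

Answer: UNREACHABLE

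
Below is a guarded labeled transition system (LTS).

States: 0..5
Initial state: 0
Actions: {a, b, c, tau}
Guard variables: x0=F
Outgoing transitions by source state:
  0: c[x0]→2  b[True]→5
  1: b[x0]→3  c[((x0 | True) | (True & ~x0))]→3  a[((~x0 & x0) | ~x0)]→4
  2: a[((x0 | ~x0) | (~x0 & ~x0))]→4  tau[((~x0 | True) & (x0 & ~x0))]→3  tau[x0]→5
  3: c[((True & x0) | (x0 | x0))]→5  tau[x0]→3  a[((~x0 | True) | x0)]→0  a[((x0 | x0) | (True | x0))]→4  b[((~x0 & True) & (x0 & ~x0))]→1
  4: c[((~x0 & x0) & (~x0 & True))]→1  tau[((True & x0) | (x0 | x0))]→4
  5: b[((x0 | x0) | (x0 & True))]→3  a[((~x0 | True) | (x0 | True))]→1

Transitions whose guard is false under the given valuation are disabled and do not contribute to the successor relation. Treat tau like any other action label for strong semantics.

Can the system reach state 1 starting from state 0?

Answer: REACHABLE

Trace:
7 transition(s) survive guard evaluation.
depth 0: {0}
depth 1: {5}  now seen {0,5}
depth 2: {1}  now seen {0,1,5}
depth 3: {3,4}  now seen {0,1,3,4,5}
Reach set: {0,1,3,4,5}
trace reaching 1: b·a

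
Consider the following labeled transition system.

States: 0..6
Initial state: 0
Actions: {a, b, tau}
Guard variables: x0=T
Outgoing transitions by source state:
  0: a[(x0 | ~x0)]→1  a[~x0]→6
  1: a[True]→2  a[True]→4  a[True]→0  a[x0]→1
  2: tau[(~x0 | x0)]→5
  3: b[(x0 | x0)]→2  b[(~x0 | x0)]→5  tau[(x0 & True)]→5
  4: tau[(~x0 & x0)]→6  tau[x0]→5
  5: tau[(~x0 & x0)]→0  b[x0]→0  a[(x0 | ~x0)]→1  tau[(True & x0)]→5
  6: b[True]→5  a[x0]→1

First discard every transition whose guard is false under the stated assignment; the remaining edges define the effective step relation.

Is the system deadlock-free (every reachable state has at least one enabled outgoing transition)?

Answer: DEADLOCK-FREE

Analysis:
R = {0,1,2,4,5}
  0: a→1  [1 exit(s)]
  1: a→0  a→1  a→2  a→4  [4 exit(s)]
  2: tau→5  [1 exit(s)]
  4: tau→5  [1 exit(s)]
  5: a→1  b→0  tau→5  [3 exit(s)]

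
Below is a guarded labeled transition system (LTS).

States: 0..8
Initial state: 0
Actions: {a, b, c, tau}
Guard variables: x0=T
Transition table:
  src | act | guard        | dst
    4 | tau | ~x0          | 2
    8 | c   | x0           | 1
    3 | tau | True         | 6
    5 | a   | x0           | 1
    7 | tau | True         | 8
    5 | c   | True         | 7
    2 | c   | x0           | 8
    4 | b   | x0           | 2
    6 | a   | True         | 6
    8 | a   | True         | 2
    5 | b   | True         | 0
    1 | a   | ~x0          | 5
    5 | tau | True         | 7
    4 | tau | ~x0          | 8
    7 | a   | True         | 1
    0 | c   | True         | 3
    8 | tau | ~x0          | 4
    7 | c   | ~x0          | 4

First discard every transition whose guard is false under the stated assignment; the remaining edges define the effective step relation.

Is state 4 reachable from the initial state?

Answer: UNREACHABLE

Working:
13 transition(s) survive guard evaluation.
Layer 0: {0}
Layer 1: {3}  cumulative {0,3}
Layer 2: {6}  cumulative {0,3,6}
Reach set: {0,3,6}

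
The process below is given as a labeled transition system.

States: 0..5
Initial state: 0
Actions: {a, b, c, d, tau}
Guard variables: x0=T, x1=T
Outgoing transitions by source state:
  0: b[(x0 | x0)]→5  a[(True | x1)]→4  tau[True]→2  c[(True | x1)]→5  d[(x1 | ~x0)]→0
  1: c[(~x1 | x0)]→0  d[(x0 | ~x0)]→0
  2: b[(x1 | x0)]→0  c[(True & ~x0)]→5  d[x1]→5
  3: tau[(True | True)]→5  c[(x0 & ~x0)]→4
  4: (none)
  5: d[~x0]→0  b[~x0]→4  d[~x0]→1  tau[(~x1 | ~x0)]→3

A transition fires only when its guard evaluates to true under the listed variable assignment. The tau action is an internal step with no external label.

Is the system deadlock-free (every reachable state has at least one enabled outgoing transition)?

Reachable = {0,2,4,5}
  0: a→4  b→5  c→5  d→0  tau→2  [deg 5]
  2: b→0  d→5  [deg 2]
  4: ∅  [deadlock]
  5: ∅  [deadlock]
Path to 4: a

Answer: DEADLOCK at state 4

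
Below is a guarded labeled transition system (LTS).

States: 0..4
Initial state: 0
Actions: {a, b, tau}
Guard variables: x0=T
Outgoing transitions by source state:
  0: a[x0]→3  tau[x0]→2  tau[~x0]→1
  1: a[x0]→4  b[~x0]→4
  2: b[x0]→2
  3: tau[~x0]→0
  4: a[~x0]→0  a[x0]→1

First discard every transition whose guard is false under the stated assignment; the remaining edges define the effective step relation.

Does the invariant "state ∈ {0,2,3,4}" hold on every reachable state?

Allowed set {0,2,3,4}
Reach set: {0,2,3}
  0: ✓
  2: ✓
  3: ✓

Answer: INVARIANT HOLDS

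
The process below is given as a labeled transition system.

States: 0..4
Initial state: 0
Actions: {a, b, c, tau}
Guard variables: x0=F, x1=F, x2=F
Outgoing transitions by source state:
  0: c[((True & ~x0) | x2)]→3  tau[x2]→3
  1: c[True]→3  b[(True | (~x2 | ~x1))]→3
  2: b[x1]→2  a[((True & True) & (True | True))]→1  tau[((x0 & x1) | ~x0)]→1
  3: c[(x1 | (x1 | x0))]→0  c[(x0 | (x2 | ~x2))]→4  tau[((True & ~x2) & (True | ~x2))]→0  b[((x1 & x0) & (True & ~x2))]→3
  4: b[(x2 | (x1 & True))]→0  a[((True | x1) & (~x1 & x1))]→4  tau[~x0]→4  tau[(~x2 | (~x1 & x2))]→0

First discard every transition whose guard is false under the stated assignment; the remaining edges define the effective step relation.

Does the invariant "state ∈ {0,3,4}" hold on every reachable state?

Allowed set {0,3,4}
R = {0,3,4}
  0: ✓
  3: ✓
  4: ✓

Answer: INVARIANT HOLDS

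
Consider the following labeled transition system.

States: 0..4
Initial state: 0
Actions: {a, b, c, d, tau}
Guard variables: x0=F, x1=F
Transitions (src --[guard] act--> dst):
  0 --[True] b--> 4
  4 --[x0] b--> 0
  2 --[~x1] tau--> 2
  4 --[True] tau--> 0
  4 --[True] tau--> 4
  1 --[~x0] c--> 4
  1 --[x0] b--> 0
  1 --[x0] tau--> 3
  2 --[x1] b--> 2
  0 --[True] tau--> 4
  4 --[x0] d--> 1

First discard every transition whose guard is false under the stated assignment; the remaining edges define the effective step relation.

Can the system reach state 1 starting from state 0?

Guard filter leaves 6 enabled edge(s).
L0 = {0}
L1 = {4}  now seen {0,4}
R = {0,4}

Answer: UNREACHABLE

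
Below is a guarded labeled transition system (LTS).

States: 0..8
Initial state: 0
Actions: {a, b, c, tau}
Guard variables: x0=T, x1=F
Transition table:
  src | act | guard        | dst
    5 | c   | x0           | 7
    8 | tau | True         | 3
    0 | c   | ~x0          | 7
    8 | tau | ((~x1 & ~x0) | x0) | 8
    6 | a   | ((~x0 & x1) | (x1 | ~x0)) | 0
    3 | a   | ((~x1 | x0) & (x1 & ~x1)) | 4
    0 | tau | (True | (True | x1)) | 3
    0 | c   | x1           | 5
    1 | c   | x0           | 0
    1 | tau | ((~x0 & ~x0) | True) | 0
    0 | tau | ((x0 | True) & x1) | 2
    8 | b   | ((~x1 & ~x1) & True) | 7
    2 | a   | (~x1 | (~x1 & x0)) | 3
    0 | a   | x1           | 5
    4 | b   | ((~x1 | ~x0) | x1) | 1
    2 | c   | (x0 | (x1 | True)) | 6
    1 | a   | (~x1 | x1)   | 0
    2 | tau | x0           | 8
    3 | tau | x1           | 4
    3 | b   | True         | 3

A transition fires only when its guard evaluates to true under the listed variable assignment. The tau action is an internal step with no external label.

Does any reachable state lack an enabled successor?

Answer: DEADLOCK-FREE

Analysis:
R = {0,3}
  0: tau→3  [deg 1]
  3: b→3  [deg 1]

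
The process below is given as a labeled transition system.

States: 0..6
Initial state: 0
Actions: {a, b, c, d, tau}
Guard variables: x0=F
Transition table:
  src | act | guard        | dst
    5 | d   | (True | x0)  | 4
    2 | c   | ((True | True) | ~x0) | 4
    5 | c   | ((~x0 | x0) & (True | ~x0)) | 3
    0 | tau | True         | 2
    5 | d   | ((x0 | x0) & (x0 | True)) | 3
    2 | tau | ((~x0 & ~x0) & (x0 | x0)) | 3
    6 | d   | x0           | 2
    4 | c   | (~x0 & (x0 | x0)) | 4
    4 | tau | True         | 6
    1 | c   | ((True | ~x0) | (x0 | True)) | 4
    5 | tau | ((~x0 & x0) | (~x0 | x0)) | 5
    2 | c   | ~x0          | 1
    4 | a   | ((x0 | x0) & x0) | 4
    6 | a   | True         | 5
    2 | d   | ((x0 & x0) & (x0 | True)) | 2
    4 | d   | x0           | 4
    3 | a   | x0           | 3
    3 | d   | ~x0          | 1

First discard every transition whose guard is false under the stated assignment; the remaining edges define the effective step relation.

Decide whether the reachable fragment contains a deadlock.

Answer: DEADLOCK-FREE

Analysis:
R = {0,1,2,3,4,5,6}
  0: tau→2  [1 out]
  1: c→4  [1 out]
  2: c→1  c→4  [2 out]
  3: d→1  [1 out]
  4: tau→6  [1 out]
  5: c→3  d→4  tau→5  [3 out]
  6: a→5  [1 out]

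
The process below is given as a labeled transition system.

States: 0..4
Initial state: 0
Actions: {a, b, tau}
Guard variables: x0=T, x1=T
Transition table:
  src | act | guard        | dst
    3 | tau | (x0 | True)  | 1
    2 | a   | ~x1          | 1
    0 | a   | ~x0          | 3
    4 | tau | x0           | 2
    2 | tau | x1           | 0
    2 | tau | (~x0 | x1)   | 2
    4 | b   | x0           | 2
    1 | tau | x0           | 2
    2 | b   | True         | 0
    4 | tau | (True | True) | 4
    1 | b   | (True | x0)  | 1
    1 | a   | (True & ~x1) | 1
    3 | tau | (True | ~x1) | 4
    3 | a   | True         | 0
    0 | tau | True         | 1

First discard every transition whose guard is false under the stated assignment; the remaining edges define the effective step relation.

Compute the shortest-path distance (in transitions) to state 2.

Breadth-first toward 2:
  depth 0: {0}
  depth 1: {1}
  depth 2: {2}
first hit 2 at d=2 via tau·tau

Answer: 2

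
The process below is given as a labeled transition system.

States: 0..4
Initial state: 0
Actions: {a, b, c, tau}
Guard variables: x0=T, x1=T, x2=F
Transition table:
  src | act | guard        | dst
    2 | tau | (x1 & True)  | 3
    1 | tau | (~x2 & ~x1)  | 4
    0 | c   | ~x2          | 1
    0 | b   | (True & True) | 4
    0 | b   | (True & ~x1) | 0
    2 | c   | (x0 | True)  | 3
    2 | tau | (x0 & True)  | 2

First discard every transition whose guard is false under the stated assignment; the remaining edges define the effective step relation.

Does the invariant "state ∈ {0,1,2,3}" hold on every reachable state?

Safe = {0,1,2,3}
Reachable = {0,1,4}
  0: ✓
  1: ✓
  4: outside
witness against invariant: b → 4

Answer: INVARIANT VIOLATED at state 4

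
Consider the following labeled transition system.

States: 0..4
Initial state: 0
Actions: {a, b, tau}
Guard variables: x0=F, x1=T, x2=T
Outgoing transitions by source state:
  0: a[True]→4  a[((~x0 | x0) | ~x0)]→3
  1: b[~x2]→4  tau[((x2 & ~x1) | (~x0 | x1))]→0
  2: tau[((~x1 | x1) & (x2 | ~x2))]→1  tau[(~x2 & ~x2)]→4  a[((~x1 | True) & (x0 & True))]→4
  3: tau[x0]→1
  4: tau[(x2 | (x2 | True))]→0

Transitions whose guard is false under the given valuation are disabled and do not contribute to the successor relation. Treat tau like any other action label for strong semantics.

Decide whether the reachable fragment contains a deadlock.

Answer: DEADLOCK at state 3

Analysis:
R = {0,3,4}
  0: a→3  a→4  [deg 2]
  3: ∅  [deadlock]
  4: tau→0  [deg 1]
Path to 3: a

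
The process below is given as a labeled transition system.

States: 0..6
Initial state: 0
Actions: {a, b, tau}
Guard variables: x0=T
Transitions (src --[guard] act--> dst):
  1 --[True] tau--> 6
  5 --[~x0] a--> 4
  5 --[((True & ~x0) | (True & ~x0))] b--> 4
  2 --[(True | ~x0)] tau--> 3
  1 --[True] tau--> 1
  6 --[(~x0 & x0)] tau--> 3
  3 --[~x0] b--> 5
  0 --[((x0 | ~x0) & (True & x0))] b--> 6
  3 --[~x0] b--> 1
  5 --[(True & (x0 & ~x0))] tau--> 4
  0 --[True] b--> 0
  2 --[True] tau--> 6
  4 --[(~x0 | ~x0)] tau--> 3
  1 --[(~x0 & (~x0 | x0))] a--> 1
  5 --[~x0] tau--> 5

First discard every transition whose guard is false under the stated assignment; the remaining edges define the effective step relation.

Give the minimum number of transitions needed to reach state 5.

BFS to 5:
  depth 0: {0}
  depth 1: {6}
5 never appears.

Answer: UNREACHABLE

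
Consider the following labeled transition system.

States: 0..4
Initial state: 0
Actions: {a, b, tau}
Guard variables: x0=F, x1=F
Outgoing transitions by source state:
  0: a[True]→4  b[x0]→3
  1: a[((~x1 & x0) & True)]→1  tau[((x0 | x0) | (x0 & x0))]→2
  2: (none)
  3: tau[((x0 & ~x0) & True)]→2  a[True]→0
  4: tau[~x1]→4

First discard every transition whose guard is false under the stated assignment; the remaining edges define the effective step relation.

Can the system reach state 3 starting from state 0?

Answer: UNREACHABLE

Trace:
After dropping false guards: 3 live edges.
L0 = {0}
L1 = {4}  now seen {0,4}
R = {0,4}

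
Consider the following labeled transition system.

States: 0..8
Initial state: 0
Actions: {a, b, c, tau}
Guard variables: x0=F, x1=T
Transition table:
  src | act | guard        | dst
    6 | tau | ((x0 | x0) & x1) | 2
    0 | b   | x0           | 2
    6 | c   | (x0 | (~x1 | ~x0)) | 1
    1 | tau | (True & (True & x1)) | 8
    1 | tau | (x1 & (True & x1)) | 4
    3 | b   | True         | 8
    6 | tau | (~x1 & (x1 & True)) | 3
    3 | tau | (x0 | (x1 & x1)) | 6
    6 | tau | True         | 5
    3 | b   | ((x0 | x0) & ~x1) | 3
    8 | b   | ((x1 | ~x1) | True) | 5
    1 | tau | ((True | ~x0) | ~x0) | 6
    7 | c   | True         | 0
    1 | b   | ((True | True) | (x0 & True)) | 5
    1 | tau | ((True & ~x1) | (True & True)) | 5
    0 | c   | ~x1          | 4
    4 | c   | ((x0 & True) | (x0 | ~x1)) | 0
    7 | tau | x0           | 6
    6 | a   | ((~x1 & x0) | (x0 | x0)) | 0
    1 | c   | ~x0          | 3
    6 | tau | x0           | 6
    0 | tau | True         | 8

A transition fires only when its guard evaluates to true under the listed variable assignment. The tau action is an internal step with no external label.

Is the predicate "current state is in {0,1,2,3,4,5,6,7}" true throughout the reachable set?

Answer: INVARIANT VIOLATED at state 8

Analysis:
Allowed set {0,1,2,3,4,5,6,7}
Reachable = {0,5,8}
  0: safe
  5: safe
  8: outside
counterexample path to 8: tau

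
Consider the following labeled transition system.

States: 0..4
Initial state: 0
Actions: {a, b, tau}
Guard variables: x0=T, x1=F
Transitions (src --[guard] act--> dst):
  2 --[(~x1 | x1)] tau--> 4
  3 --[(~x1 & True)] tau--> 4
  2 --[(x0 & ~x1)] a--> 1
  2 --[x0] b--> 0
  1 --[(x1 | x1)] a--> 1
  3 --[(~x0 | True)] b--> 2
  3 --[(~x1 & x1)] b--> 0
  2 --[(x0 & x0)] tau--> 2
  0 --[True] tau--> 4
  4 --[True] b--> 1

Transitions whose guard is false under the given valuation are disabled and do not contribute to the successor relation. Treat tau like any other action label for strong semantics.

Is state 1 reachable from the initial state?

Guard filter leaves 8 enabled edge(s).
depth 0: {0}
depth 1: {4}  now seen {0,4}
depth 2: {1}  now seen {0,1,4}
Reachable = {0,1,4}
Path to 1: tau·b

Answer: REACHABLE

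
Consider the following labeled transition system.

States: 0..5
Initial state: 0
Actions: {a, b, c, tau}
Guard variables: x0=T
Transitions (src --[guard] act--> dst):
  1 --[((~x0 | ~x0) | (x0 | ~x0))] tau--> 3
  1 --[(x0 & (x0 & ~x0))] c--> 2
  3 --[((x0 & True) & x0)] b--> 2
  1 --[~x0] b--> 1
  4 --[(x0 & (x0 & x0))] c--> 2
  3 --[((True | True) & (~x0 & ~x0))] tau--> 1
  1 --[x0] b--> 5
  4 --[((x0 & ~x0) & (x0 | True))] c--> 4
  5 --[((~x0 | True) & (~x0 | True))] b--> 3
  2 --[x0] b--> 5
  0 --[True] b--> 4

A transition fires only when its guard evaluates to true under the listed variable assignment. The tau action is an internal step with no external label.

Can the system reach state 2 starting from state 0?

Answer: REACHABLE

Analysis:
Guard filter leaves 7 enabled edge(s).
depth 0: {0}
depth 1: {4}  total {0,4}
depth 2: {2}  total {0,2,4}
depth 3: {5}  total {0,2,4,5}
depth 4: {3}  total {0,2,3,4,5}
R = {0,2,3,4,5}
Path to 2: b·c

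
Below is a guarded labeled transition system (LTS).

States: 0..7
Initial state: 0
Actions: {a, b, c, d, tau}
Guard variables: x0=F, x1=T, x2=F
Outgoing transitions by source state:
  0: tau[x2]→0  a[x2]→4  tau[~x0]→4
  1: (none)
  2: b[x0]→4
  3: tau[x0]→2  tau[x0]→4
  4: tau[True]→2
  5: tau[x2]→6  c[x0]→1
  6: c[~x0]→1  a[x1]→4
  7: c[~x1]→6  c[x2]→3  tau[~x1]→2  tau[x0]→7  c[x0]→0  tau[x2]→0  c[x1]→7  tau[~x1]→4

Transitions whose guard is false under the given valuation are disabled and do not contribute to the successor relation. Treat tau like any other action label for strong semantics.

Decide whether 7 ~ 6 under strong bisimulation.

Compute ~ classes (split until stable):
  P[0] = {{0,1,2,3,4,5,6,7}}
  P[1] = {{0,4},{1,2,3,5},{6},{7}}
  P[2] = {{0},{1,2,3,5},{4},{6},{7}}
5 equivalence class(es) (converged in 3)
[7]={7}  [6]={6}

Answer: NOT BISIMILAR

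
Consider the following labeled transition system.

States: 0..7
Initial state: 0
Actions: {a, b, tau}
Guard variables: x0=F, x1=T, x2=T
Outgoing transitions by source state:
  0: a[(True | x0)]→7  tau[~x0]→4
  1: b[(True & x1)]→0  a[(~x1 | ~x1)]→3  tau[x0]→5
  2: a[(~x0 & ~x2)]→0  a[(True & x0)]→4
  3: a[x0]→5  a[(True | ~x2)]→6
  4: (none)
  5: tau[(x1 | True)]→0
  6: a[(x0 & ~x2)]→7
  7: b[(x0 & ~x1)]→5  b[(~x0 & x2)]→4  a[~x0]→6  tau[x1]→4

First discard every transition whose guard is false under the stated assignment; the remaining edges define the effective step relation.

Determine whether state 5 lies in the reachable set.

Guard filter leaves 8 enabled edge(s).
depth 0: {0}
depth 1: {4,7}  cumulative {0,4,7}
depth 2: {6}  cumulative {0,4,6,7}
Reachable = {0,4,6,7}

Answer: UNREACHABLE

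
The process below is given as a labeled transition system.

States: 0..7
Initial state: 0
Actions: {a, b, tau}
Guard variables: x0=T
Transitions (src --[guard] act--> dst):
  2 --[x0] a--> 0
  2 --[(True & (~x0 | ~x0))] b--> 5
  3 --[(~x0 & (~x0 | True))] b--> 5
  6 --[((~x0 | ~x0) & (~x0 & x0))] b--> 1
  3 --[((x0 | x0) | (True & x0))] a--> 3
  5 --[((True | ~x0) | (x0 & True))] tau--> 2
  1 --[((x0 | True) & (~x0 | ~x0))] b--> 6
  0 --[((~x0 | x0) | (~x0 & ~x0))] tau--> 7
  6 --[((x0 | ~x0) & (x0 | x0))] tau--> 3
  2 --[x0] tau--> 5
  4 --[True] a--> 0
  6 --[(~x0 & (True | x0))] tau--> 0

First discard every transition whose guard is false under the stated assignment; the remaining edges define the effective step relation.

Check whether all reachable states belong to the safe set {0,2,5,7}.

Answer: INVARIANT HOLDS

Analysis:
Allowed set {0,2,5,7}
R = {0,7}
  0: safe
  7: safe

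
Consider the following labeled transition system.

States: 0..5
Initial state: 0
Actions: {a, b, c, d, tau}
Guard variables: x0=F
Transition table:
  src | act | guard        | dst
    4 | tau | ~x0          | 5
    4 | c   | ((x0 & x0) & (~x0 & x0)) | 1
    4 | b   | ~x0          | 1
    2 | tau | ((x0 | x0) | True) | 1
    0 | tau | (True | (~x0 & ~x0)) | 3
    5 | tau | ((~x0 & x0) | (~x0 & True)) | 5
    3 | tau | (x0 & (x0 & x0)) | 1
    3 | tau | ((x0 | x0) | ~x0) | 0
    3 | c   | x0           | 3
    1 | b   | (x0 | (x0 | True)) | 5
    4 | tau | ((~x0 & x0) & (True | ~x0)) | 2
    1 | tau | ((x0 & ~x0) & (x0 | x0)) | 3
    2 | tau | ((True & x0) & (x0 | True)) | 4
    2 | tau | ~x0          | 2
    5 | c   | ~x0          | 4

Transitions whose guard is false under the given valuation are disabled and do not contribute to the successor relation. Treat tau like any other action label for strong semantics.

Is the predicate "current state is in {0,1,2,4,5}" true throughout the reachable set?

Safe = {0,1,2,4,5}
Reach set: {0,3}
  0: safe
  3: ✗ unsafe
reach 3 via tau — violates

Answer: INVARIANT VIOLATED at state 3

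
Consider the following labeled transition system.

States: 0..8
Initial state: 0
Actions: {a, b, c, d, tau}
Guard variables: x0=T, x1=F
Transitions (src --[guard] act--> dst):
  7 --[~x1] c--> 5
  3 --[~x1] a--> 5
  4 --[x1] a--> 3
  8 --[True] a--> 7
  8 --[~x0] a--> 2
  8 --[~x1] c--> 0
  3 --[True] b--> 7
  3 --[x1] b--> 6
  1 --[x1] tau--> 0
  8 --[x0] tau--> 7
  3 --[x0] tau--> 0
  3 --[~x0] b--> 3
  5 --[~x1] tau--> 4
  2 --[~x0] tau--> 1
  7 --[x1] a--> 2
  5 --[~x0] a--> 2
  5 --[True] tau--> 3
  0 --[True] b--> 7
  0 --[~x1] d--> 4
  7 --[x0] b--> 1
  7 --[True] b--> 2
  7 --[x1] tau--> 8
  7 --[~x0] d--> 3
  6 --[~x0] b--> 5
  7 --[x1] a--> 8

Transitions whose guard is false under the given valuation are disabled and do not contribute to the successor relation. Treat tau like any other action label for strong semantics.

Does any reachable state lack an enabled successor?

Answer: DEADLOCK at state 1

Trace:
R = {0,1,2,3,4,5,7}
  0: b→7  d→4  [deg 2]
  1: ∅  [no exit]
  2: ∅  [no exit]
  3: a→5  b→7  tau→0  [deg 3]
  4: ∅  [no exit]
  5: tau→3  tau→4  [deg 2]
  7: b→1  b→2  c→5  [deg 3]
witness 1: b·b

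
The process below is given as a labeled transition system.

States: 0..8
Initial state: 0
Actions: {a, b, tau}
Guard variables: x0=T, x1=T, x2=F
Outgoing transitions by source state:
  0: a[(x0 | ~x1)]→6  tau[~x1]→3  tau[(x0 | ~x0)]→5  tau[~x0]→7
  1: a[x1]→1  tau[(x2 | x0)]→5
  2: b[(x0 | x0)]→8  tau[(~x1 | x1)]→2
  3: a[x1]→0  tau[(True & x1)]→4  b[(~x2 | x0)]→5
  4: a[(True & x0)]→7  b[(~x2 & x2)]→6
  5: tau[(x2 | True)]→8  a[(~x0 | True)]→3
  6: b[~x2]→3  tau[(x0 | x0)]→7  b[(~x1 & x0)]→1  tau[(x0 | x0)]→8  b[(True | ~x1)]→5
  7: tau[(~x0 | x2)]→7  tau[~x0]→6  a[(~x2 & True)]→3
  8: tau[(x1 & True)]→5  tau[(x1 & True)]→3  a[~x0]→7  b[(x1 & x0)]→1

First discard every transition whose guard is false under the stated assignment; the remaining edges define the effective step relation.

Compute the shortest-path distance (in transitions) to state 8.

Answer: 2

Trace:
BFS to 8:
  Layer 0: {0}
  Layer 1: {5,6}
  Layer 2: {3,7,8}
8 enters at depth 2; path a·tau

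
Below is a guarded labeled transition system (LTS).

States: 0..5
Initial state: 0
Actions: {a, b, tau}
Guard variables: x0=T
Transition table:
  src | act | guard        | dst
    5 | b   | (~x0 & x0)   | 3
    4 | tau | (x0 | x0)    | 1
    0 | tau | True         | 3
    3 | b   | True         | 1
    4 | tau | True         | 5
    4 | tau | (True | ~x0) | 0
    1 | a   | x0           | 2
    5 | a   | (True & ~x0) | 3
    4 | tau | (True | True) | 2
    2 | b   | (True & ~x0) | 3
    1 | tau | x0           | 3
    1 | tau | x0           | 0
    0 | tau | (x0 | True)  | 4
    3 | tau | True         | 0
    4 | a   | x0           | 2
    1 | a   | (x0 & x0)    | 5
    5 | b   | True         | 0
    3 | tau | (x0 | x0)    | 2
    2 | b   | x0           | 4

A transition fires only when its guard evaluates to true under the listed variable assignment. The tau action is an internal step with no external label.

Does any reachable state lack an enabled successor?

R = {0,1,2,3,4,5}
  0: tau→3  tau→4  [2 out]
  1: a→2  a→5  tau→0  tau→3  [4 out]
  2: b→4  [1 out]
  3: b→1  tau→0  tau→2  [3 out]
  4: a→2  tau→0  tau→1  tau→2  tau→5  [5 out]
  5: b→0  [1 out]

Answer: DEADLOCK-FREE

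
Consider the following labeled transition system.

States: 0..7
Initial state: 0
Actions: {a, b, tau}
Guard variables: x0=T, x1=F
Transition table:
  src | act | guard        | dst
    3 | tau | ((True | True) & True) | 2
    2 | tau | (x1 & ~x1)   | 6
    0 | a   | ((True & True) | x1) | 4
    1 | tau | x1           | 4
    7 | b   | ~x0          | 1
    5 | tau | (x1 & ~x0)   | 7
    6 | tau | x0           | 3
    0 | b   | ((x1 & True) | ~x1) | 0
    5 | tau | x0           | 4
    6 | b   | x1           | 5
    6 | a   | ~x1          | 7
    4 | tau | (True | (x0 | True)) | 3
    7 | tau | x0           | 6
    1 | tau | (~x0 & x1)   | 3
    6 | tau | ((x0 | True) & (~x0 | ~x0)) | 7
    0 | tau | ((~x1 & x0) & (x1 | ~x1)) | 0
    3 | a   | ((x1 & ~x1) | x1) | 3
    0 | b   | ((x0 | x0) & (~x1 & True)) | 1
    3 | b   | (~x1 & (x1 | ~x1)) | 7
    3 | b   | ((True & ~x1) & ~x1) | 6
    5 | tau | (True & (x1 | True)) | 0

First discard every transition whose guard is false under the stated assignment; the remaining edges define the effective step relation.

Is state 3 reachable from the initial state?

After dropping false guards: 13 live edges.
Layer 0: {0}
Layer 1: {1,4}  cumulative {0,1,4}
Layer 2: {3}  cumulative {0,1,3,4}
Layer 3: {2,6,7}  cumulative {0,1,2,3,4,6,7}
R = {0,1,2,3,4,6,7}
witness 3: a·tau

Answer: REACHABLE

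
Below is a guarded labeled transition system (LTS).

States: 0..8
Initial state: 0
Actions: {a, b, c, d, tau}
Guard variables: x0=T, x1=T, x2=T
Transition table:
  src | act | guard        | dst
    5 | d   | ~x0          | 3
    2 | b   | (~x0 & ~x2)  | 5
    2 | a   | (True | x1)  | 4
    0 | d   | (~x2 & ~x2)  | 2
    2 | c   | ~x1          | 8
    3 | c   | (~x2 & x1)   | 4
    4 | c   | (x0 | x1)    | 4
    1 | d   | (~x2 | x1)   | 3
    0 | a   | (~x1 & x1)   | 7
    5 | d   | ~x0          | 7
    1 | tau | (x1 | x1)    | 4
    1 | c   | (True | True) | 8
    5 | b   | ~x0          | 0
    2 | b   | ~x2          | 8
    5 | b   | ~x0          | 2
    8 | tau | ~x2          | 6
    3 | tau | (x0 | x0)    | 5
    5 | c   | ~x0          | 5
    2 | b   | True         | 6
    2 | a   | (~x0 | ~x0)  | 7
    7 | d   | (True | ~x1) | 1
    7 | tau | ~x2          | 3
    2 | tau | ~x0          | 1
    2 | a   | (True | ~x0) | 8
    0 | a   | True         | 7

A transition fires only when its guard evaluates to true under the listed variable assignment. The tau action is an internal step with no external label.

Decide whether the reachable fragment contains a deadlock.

Reach set: {0,1,3,4,5,7,8}
  0: a→7  [1 exit(s)]
  1: c→8  d→3  tau→4  [3 exit(s)]
  3: tau→5  [1 exit(s)]
  4: c→4  [1 exit(s)]
  5: ∅  [no exit]
  7: d→1  [1 exit(s)]
  8: ∅  [no exit]
Path to 5: a·d·d·tau

Answer: DEADLOCK at state 5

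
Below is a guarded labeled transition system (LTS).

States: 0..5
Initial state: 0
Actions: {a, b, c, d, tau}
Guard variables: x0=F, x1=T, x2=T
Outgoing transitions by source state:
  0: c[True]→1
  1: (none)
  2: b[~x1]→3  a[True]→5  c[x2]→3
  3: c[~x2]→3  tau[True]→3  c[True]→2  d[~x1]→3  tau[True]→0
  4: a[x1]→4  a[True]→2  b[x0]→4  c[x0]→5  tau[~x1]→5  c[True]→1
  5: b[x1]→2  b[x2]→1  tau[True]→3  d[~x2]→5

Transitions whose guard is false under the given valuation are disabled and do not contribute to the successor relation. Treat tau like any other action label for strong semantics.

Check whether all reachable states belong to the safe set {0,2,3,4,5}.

Safe = {0,2,3,4,5}
R = {0,1}
  0: ok
  1: VIOLATES
reach 1 via c — violates

Answer: INVARIANT VIOLATED at state 1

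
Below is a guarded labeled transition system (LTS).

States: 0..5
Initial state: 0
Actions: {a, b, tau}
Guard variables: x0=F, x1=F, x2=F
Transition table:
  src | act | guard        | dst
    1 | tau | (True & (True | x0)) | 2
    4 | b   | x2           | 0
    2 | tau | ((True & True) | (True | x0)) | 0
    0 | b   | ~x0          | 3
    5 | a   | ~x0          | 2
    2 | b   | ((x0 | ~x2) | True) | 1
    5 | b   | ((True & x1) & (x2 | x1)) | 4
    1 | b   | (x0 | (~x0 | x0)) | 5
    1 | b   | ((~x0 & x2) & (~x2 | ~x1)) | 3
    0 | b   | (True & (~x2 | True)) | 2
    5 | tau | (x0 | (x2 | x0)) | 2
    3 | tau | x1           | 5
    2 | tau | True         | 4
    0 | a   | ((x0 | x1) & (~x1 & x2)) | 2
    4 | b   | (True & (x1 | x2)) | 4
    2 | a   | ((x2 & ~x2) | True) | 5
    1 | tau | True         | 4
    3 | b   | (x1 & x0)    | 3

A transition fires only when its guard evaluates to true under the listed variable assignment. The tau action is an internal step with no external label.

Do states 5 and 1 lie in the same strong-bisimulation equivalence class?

Compute ~ classes (split until stable):
  round 0: {{0,1,2,3,4,5}}
  round 1: {{0},{1},{2},{3,4},{5}}
stable after 2 split(s): 5 block(s)
class of 5: {5}; class of 1: {1}

Answer: NOT BISIMILAR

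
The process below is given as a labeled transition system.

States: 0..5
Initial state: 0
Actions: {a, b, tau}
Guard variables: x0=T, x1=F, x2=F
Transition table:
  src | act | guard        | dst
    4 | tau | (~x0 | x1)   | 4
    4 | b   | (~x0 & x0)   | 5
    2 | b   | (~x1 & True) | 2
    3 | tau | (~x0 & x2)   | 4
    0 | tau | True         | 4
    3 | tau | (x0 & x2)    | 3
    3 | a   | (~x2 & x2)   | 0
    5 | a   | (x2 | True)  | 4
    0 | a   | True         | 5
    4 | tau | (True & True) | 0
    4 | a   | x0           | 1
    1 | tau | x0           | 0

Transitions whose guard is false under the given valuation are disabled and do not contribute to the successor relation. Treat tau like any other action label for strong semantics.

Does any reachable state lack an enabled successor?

Answer: DEADLOCK-FREE

Analysis:
R = {0,1,4,5}
  0: a→5  tau→4  [2 exit(s)]
  1: tau→0  [1 exit(s)]
  4: a→1  tau→0  [2 exit(s)]
  5: a→4  [1 exit(s)]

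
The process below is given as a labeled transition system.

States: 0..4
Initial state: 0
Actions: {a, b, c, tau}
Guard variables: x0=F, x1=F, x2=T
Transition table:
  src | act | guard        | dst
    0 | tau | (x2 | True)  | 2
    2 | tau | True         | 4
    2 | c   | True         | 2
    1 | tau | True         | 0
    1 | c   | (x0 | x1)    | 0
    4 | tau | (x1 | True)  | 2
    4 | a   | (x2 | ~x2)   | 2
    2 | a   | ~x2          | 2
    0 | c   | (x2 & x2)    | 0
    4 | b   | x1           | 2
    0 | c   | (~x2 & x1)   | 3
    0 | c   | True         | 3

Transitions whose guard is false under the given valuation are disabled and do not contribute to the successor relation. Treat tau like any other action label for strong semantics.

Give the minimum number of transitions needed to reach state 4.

Layered search for 4:
  L0 = {0}
  L1 = {2,3}
  L2 = {4}
depth(4)=2, e.g. tau·tau

Answer: 2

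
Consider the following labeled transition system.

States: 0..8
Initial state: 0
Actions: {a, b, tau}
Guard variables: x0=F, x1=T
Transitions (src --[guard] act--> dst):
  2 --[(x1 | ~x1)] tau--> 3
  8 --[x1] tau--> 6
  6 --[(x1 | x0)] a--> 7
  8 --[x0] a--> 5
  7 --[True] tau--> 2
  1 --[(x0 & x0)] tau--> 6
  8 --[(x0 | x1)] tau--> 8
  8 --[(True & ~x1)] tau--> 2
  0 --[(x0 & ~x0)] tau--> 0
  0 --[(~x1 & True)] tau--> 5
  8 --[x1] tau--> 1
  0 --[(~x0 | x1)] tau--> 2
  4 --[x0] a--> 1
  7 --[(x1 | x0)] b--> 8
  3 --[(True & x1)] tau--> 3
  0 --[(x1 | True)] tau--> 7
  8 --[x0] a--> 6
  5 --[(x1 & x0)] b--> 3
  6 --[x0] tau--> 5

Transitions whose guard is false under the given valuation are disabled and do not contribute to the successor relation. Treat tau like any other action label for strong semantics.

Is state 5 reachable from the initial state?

Answer: UNREACHABLE

Working:
After dropping false guards: 10 live edges.
L0 = {0}
L1 = {2,7}  cumulative {0,2,7}
L2 = {3,8}  cumulative {0,2,3,7,8}
L3 = {1,6}  cumulative {0,1,2,3,6,7,8}
Reach set: {0,1,2,3,6,7,8}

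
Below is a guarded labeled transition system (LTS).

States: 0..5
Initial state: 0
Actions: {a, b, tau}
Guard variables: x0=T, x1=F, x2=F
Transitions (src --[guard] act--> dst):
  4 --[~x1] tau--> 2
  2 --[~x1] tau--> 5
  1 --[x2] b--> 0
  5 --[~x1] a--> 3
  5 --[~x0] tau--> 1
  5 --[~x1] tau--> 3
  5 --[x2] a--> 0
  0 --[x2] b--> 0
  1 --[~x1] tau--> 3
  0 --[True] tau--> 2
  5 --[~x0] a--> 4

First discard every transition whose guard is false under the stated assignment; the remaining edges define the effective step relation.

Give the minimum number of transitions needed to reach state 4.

BFS to 4:
  depth 0: {0}
  depth 1: {2}
  depth 2: {5}
  depth 3: {3}
4 never appears.

Answer: UNREACHABLE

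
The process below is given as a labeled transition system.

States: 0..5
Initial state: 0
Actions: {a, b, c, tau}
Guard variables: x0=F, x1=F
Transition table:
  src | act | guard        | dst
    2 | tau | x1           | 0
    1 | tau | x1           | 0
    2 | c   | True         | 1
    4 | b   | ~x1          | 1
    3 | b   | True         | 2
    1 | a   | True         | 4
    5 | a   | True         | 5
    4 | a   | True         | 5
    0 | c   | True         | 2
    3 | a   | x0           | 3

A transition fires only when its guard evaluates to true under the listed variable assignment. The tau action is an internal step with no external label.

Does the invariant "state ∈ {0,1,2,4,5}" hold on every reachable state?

Safe = {0,1,2,4,5}
R = {0,1,2,4,5}
  0: ok
  1: ok
  2: ok
  4: ok
  5: ok

Answer: INVARIANT HOLDS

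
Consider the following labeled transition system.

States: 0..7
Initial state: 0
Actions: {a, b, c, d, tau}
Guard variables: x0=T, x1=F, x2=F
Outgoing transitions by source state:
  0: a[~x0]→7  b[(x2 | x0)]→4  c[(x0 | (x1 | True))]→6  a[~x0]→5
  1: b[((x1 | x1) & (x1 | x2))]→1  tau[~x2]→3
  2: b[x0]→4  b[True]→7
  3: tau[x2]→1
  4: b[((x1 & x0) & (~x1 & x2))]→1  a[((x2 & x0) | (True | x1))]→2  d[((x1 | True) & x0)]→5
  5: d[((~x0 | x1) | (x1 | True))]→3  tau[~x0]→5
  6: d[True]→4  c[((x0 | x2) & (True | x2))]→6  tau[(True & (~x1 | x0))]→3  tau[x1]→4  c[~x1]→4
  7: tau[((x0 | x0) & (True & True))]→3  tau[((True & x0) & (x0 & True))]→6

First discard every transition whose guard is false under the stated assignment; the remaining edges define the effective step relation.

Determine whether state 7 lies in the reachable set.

14 transition(s) survive guard evaluation.
Layer 0: {0}
Layer 1: {4,6}  now seen {0,4,6}
Layer 2: {2,3,5}  now seen {0,2,3,4,5,6}
Layer 3: {7}  now seen {0,2,3,4,5,6,7}
Reach set: {0,2,3,4,5,6,7}
trace reaching 7: b·a·b

Answer: REACHABLE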